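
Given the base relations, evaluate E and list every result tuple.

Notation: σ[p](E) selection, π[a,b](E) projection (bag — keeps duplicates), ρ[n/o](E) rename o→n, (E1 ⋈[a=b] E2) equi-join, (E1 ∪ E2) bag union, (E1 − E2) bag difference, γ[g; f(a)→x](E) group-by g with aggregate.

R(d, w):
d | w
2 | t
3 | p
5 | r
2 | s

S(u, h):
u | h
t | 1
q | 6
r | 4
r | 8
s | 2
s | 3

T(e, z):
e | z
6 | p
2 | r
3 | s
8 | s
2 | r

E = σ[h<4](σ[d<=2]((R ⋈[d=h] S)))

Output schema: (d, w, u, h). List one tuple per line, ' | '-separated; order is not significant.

Per-node cardinality:
  R → 4
  S → 6
  (R ⋈[d=h] S) → 3
  σ[d<=2]((R ⋈[d=h] S)) → 2
  σ[h<4](σ[d<=2]((R ⋈[d=h] S))) → 2

== RESULT ==
d | w | u | h
2 | s | s | 2
2 | t | s | 2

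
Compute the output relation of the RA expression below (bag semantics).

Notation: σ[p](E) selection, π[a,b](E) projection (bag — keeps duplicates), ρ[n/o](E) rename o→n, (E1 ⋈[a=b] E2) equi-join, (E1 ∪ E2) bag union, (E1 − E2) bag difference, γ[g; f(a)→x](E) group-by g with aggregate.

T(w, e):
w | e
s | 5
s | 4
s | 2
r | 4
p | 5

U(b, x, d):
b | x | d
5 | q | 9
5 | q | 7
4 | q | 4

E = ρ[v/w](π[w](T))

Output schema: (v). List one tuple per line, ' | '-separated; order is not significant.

Subexpression sizes:
  T → 5
  π[w](T) → 5
  ρ[v/w](π[w](T)) → 5

== RESULT ==
v
p
r
s
s
s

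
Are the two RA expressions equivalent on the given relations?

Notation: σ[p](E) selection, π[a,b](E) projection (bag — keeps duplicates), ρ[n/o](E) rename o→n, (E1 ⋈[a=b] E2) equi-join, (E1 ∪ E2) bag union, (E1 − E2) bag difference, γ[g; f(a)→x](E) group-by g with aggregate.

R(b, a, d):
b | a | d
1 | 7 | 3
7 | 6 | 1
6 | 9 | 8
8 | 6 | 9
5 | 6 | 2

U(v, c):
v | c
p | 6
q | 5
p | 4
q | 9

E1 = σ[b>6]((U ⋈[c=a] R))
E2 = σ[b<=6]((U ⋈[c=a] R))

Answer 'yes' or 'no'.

E1 row counts bottom-up:
  U → 4
  R → 5
  (U ⋈[c=a] R) → 4
  σ[b>6]((U ⋈[c=a] R)) → 2
E2 row counts bottom-up:
  U → 4
  R → 5
  (U ⋈[c=a] R) → 4
  σ[b<=6]((U ⋈[c=a] R)) → 2

E1 result:
v | c | b | a | d
p | 6 | 7 | 6 | 1
p | 6 | 8 | 6 | 9
E2 result:
v | c | b | a | d
p | 6 | 5 | 6 | 2
q | 9 | 6 | 9 | 8
Witness: ('q', 9, 6, 9, 8) appears 0× in E1 but 1× in E2.

no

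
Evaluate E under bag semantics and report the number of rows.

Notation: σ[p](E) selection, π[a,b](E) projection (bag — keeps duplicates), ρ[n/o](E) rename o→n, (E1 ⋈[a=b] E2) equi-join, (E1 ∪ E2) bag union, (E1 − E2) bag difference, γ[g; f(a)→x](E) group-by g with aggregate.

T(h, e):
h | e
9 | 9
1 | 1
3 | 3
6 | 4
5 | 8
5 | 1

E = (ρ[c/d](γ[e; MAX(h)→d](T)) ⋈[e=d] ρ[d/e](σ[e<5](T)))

Row counts bottom-up:
  T → 6
  γ[e; MAX(h)→d](T) → 5
  ρ[c/d](γ[e; MAX(h)→d](T)) → 5
  T → 6
  σ[e<5](T) → 4
  ρ[d/e](σ[e<5](T)) → 4
  (ρ[c/d](γ[e; MAX(h)→d](T)) ⋈[e=d] ρ[d/e](σ[e<5](T))) → 4

|E| = 4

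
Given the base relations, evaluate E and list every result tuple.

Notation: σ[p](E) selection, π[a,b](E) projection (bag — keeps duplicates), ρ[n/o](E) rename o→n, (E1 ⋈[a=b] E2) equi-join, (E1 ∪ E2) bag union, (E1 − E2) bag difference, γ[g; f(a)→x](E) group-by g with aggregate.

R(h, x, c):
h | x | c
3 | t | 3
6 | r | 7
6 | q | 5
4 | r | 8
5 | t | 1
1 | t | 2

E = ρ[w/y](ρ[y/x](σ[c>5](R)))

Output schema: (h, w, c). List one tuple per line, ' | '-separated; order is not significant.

Per-node cardinality:
  R → 6
  σ[c>5](R) → 2
  ρ[y/x](σ[c>5](R)) → 2
  ρ[w/y](ρ[y/x](σ[c>5](R))) → 2

== RESULT ==
h | w | c
4 | r | 8
6 | r | 7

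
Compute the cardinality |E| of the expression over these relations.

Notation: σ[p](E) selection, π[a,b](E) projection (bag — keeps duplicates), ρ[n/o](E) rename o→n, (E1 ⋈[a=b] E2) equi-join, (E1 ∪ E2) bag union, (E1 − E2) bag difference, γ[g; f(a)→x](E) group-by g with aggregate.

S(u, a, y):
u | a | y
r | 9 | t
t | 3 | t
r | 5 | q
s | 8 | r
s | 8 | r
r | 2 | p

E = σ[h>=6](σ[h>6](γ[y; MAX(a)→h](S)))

Subexpression sizes:
  S → 6
  γ[y; MAX(a)→h](S) → 4
  σ[h>6](γ[y; MAX(a)→h](S)) → 2
  σ[h>=6](σ[h>6](γ[y; MAX(a)→h](S))) → 2

|E| = 2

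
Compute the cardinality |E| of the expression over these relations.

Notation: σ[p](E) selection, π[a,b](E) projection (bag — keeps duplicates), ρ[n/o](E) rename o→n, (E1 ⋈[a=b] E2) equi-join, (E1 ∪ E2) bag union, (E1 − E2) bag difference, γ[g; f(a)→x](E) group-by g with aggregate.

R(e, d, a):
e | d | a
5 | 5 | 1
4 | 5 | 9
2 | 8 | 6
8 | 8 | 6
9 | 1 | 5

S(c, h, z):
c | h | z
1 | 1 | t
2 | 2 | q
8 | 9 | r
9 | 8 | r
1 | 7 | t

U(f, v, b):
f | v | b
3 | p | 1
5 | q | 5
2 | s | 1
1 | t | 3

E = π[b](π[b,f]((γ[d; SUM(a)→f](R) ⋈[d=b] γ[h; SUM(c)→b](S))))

Subexpression sizes:
  R → 5
  γ[d; SUM(a)→f](R) → 3
  S → 5
  γ[h; SUM(c)→b](S) → 5
  (γ[d; SUM(a)→f](R) ⋈[d=b] γ[h; SUM(c)→b](S)) → 3
  π[b,f]((γ[d; SUM(a)→f](R) ⋈[d=b] γ[h; SUM(c)→b](S))) → 3
  π[b](π[b,f]((γ[d; SUM(a)→f](R) ⋈[d=b] γ[h; SUM(c)→b](S)))) → 3

|E| = 3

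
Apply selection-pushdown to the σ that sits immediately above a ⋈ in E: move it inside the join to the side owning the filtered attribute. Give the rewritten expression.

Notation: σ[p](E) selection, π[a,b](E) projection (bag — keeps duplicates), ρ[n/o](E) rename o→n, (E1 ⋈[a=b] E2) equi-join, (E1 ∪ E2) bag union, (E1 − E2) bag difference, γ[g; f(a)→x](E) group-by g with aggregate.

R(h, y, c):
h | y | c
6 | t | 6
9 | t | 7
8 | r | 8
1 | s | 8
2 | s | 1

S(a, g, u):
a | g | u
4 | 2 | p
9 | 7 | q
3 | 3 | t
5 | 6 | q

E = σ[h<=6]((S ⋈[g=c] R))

σ filters on h, owned by the right side.
E' = (S ⋈[g=c] σ[h<=6](R))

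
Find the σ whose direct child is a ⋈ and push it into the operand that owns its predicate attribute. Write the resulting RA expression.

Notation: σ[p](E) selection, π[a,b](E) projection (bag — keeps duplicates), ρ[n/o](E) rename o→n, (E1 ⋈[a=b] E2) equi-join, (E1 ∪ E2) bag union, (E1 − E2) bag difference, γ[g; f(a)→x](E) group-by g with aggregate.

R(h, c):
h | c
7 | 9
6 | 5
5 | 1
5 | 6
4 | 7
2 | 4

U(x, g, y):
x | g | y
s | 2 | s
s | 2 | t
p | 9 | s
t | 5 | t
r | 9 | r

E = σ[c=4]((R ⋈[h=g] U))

σ filters on c, owned by the left side.
E' = (σ[c=4](R) ⋈[h=g] U)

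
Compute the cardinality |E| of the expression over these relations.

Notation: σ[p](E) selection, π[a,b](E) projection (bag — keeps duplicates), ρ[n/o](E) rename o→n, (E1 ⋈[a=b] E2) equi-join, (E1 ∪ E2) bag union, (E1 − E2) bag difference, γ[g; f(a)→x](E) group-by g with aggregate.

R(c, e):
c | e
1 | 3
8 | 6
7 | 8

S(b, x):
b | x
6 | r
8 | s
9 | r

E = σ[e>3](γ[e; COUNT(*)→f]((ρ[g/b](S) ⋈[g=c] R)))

Subexpression sizes:
  S → 3
  ρ[g/b](S) → 3
  R → 3
  (ρ[g/b](S) ⋈[g=c] R) → 1
  γ[e; COUNT(*)→f]((ρ[g/b](S) ⋈[g=c] R)) → 1
  σ[e>3](γ[e; COUNT(*)→f]((ρ[g/b](S) ⋈[g=c] R))) → 1

|E| = 1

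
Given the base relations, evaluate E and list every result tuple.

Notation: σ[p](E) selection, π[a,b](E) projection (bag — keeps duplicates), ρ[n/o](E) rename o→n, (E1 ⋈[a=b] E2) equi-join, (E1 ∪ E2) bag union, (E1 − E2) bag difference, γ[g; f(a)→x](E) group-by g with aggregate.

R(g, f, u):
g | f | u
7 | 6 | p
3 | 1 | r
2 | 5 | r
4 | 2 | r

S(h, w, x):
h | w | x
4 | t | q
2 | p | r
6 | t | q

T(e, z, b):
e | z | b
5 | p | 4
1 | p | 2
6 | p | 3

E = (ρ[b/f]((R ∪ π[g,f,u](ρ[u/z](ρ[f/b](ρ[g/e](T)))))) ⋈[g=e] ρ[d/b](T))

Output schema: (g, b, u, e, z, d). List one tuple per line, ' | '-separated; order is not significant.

Per-node cardinality:
  R → 4
  T → 3
  ρ[g/e](T) → 3
  ρ[f/b](ρ[g/e](T)) → 3
  ρ[u/z](ρ[f/b](ρ[g/e](T))) → 3
  π[g,f,u](ρ[u/z](ρ[f/b](ρ[g/e](T)))) → 3
  (R ∪ π[g,f,u](ρ[u/z](ρ[f/b](ρ[g/e](T))))) → 7
  ρ[b/f]((R ∪ π[g,f,u](ρ[u/z](ρ[f/b](ρ[g/e](T)))))) → 7
  T → 3
  ρ[d/b](T) → 3
  (ρ[b/f]((R ∪ π[g,f,u](ρ[u/z](ρ[f/b](ρ[g/e](T)))))) ⋈[g=e] ρ[d/b](T)) → 3

== RESULT ==
g | b | u | e | z | d
1 | 2 | p | 1 | p | 2
5 | 4 | p | 5 | p | 4
6 | 3 | p | 6 | p | 3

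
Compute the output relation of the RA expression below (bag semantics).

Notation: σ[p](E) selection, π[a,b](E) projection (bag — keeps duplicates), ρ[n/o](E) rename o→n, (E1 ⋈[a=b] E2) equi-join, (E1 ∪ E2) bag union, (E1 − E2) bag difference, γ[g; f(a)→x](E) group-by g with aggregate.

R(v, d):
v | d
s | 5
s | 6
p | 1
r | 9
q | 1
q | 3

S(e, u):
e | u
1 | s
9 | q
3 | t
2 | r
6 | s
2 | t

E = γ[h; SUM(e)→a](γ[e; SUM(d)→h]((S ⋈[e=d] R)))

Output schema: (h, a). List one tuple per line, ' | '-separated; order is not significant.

Stepwise |·|:
  S → 6
  R → 6
  (S ⋈[e=d] R) → 5
  γ[e; SUM(d)→h]((S ⋈[e=d] R)) → 4
  γ[h; SUM(e)→a](γ[e; SUM(d)→h]((S ⋈[e=d] R))) → 4

== RESULT ==
h | a
2 | 1
3 | 3
6 | 6
9 | 9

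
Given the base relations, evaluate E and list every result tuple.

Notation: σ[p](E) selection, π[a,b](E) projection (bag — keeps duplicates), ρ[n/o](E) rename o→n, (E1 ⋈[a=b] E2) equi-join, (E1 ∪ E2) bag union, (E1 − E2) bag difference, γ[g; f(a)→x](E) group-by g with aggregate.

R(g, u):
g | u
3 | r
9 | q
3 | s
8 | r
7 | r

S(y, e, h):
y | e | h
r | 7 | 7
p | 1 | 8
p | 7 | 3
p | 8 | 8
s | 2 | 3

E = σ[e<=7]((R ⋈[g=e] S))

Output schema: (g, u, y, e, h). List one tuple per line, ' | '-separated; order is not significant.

Stepwise |·|:
  R → 5
  S → 5
  (R ⋈[g=e] S) → 3
  σ[e<=7]((R ⋈[g=e] S)) → 2

== RESULT ==
g | u | y | e | h
7 | r | p | 7 | 3
7 | r | r | 7 | 7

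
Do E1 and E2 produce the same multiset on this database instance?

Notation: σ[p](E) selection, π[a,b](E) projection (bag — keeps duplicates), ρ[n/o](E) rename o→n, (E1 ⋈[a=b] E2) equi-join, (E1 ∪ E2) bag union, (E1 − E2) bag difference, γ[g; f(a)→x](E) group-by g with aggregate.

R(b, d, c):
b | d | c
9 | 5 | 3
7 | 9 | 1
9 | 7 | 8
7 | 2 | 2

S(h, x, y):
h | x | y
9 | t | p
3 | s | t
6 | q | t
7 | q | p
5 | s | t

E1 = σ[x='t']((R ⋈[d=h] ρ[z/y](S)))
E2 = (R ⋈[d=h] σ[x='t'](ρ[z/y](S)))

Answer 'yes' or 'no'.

E1 subexpression sizes:
  R → 4
  S → 5
  ρ[z/y](S) → 5
  (R ⋈[d=h] ρ[z/y](S)) → 3
  σ[x='t']((R ⋈[d=h] ρ[z/y](S))) → 1
E2 subexpression sizes:
  R → 4
  S → 5
  ρ[z/y](S) → 5
  σ[x='t'](ρ[z/y](S)) → 1
  (R ⋈[d=h] σ[x='t'](ρ[z/y](S))) → 1

E1 and E2 produce the same multiset:
b | d | c | h | x | z
7 | 9 | 1 | 9 | t | p

yes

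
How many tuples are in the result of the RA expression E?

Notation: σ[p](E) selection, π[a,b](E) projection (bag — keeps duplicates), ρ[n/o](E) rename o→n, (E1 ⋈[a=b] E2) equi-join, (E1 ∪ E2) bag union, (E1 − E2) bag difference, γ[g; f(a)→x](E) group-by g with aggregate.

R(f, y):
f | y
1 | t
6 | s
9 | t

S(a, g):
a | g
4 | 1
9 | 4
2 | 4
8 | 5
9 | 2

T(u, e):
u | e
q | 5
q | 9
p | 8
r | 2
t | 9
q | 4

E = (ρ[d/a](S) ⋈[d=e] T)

Stepwise |·|:
  S → 5
  ρ[d/a](S) → 5
  T → 6
  (ρ[d/a](S) ⋈[d=e] T) → 7

|E| = 7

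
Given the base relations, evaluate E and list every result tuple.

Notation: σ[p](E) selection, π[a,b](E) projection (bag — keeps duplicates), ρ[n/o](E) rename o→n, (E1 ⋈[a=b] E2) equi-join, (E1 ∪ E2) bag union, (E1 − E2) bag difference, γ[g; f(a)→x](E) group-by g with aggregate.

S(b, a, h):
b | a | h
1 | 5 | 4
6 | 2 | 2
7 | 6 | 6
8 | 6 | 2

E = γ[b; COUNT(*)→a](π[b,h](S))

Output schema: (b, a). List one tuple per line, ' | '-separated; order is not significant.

Per-node cardinality:
  S → 4
  π[b,h](S) → 4
  γ[b; COUNT(*)→a](π[b,h](S)) → 4

== RESULT ==
b | a
1 | 1
6 | 1
7 | 1
8 | 1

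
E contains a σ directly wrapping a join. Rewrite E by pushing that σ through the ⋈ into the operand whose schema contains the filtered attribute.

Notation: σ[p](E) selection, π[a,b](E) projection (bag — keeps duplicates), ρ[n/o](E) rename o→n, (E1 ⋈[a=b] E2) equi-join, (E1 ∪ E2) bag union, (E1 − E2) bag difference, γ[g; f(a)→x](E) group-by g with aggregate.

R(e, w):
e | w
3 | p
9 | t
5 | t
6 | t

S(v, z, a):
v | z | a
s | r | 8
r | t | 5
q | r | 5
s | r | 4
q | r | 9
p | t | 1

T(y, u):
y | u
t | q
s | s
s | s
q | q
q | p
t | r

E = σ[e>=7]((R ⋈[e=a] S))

σ filters on e, owned by the left side.
E' = (σ[e>=7](R) ⋈[e=a] S)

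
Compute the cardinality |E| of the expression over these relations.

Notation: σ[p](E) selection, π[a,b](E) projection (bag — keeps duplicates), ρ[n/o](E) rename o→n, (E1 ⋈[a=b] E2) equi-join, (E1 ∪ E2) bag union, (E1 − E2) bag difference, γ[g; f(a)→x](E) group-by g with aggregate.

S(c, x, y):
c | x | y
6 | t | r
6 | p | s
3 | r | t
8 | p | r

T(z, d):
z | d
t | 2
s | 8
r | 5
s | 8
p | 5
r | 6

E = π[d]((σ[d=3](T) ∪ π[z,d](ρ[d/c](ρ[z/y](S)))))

Row counts bottom-up:
  T → 6
  σ[d=3](T) → 0
  S → 4
  ρ[z/y](S) → 4
  ρ[d/c](ρ[z/y](S)) → 4
  π[z,d](ρ[d/c](ρ[z/y](S))) → 4
  (σ[d=3](T) ∪ π[z,d](ρ[d/c](ρ[z/y](S)))) → 4
  π[d]((σ[d=3](T) ∪ π[z,d](ρ[d/c](ρ[z/y](S))))) → 4

|E| = 4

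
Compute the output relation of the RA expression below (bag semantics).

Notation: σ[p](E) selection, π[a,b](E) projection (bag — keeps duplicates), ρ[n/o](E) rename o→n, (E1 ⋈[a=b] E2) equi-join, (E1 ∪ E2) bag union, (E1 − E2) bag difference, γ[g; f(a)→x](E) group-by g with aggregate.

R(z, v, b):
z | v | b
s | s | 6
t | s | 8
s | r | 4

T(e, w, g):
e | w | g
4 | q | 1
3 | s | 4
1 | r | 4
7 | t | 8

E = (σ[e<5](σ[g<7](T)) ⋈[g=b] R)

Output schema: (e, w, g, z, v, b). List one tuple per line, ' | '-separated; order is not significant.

Row counts bottom-up:
  T → 4
  σ[g<7](T) → 3
  σ[e<5](σ[g<7](T)) → 3
  R → 3
  (σ[e<5](σ[g<7](T)) ⋈[g=b] R) → 2

== RESULT ==
e | w | g | z | v | b
1 | r | 4 | s | r | 4
3 | s | 4 | s | r | 4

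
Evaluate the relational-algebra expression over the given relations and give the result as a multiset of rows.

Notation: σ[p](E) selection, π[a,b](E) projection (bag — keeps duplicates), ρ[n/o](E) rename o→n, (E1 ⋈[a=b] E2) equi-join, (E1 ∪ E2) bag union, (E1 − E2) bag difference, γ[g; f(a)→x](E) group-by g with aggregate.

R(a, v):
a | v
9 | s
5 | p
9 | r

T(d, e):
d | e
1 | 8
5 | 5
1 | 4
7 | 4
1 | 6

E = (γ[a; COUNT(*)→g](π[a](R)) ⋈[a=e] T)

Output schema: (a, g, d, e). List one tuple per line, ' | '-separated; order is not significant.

Row counts bottom-up:
  R → 3
  π[a](R) → 3
  γ[a; COUNT(*)→g](π[a](R)) → 2
  T → 5
  (γ[a; COUNT(*)→g](π[a](R)) ⋈[a=e] T) → 1

== RESULT ==
a | g | d | e
5 | 1 | 5 | 5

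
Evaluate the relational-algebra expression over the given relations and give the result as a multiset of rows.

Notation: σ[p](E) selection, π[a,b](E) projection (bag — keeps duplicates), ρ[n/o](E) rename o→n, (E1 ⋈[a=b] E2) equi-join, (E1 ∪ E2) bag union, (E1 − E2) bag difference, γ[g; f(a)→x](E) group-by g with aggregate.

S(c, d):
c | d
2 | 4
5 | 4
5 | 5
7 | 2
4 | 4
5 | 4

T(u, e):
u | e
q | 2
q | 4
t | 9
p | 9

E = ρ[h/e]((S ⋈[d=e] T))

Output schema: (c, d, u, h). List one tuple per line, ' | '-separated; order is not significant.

Per-node cardinality:
  S → 6
  T → 4
  (S ⋈[d=e] T) → 5
  ρ[h/e]((S ⋈[d=e] T)) → 5

== RESULT ==
c | d | u | h
2 | 4 | q | 4
4 | 4 | q | 4
5 | 4 | q | 4
5 | 4 | q | 4
7 | 2 | q | 2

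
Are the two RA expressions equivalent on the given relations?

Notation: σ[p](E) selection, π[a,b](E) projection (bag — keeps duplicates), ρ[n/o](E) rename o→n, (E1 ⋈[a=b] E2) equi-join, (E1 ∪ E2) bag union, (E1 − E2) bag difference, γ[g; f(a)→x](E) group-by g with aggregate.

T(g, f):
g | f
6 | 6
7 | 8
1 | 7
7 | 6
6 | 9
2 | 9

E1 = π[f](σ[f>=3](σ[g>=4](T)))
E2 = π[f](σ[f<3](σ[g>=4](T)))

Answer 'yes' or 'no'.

E1 per-node cardinality:
  T → 6
  σ[g>=4](T) → 4
  σ[f>=3](σ[g>=4](T)) → 4
  π[f](σ[f>=3](σ[g>=4](T))) → 4
E2 per-node cardinality:
  T → 6
  σ[g>=4](T) → 4
  σ[f<3](σ[g>=4](T)) → 0
  π[f](σ[f<3](σ[g>=4](T))) → 0

E1 result:
f
6
6
8
9
E2 result:
f
(0 rows)
Witness: (6,) appears 2× in E1 but 0× in E2.

no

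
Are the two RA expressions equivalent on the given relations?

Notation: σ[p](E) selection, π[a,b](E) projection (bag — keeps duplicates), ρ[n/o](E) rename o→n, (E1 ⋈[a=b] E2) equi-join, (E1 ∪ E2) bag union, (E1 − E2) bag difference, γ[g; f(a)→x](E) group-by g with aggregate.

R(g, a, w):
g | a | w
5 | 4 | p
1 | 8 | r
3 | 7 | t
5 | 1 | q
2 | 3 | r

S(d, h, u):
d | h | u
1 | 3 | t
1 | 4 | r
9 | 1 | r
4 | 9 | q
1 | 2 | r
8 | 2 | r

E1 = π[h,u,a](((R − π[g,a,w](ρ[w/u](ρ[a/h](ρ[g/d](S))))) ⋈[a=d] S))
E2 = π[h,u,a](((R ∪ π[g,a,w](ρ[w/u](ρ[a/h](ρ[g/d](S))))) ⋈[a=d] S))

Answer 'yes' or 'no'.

E1 row counts bottom-up:
  R → 5
  S → 6
  ρ[g/d](S) → 6
  ρ[a/h](ρ[g/d](S)) → 6
  ρ[w/u](ρ[a/h](ρ[g/d](S))) → 6
  π[g,a,w](ρ[w/u](ρ[a/h](ρ[g/d](S)))) → 6
  (R − π[g,a,w](ρ[w/u](ρ[a/h](ρ[g/d](S))))) → 5
  S → 6
  ((R − π[g,a,w](ρ[w/u](ρ[a/h](ρ[g/d](S))))) ⋈[a=d] S) → 5
  π[h,u,a](((R − π[g,a,w](ρ[w/u](ρ[a/h](ρ[g/d](S))))) ⋈[a=d] S)) → 5
E2 row counts bottom-up:
  R → 5
  S → 6
  ρ[g/d](S) → 6
  ρ[a/h](ρ[g/d](S)) → 6
  ρ[w/u](ρ[a/h](ρ[g/d](S))) → 6
  π[g,a,w](ρ[w/u](ρ[a/h](ρ[g/d](S)))) → 6
  (R ∪ π[g,a,w](ρ[w/u](ρ[a/h](ρ[g/d](S))))) → 11
  S → 6
  ((R ∪ π[g,a,w](ρ[w/u](ρ[a/h](ρ[g/d](S))))) ⋈[a=d] S) → 10
  π[h,u,a](((R ∪ π[g,a,w](ρ[w/u](ρ[a/h](ρ[g/d](S))))) ⋈[a=d] S)) → 10

E1 result:
h | u | a
2 | r | 1
2 | r | 8
3 | t | 1
4 | r | 1
9 | q | 4
E2 result:
h | u | a
1 | r | 9
2 | r | 1
2 | r | 1
2 | r | 8
3 | t | 1
3 | t | 1
4 | r | 1
4 | r | 1
9 | q | 4
9 | q | 4
Witness: (1, 'r', 9) appears 0× in E1 but 1× in E2.

no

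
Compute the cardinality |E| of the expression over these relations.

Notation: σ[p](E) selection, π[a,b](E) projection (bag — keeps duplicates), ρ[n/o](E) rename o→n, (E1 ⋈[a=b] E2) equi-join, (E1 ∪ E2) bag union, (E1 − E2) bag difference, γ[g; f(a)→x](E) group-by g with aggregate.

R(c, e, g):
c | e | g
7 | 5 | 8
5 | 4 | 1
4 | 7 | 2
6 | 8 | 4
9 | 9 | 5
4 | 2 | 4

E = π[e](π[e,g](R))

Per-node cardinality:
  R → 6
  π[e,g](R) → 6
  π[e](π[e,g](R)) → 6

|E| = 6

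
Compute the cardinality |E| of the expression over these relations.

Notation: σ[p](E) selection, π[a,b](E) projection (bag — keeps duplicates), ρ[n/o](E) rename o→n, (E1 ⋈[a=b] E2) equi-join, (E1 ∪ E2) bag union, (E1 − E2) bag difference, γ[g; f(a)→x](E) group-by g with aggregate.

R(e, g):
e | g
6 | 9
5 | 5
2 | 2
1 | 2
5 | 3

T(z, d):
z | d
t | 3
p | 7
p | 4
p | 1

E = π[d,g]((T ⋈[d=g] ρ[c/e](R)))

Row counts bottom-up:
  T → 4
  R → 5
  ρ[c/e](R) → 5
  (T ⋈[d=g] ρ[c/e](R)) → 1
  π[d,g]((T ⋈[d=g] ρ[c/e](R))) → 1

|E| = 1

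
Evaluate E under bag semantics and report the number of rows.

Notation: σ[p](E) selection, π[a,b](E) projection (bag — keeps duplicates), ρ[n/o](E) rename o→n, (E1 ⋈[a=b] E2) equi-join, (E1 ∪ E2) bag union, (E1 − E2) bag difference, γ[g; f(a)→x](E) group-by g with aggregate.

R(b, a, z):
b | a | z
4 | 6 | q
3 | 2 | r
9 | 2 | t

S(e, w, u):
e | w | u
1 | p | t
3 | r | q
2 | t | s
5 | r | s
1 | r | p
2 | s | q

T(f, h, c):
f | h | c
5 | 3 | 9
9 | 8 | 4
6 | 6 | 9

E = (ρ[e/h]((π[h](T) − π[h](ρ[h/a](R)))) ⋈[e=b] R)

Stepwise |·|:
  T → 3
  π[h](T) → 3
  R → 3
  ρ[h/a](R) → 3
  π[h](ρ[h/a](R)) → 3
  (π[h](T) − π[h](ρ[h/a](R))) → 2
  ρ[e/h]((π[h](T) − π[h](ρ[h/a](R)))) → 2
  R → 3
  (ρ[e/h]((π[h](T) − π[h](ρ[h/a](R)))) ⋈[e=b] R) → 1

|E| = 1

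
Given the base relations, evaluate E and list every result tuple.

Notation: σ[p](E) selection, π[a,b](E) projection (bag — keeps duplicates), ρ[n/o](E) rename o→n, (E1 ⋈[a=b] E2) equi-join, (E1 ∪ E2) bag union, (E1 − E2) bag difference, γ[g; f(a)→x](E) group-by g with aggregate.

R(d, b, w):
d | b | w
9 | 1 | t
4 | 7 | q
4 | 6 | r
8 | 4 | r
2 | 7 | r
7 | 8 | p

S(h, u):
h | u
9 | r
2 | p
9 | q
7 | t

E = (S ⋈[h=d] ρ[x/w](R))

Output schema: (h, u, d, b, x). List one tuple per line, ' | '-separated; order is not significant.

Row counts bottom-up:
  S → 4
  R → 6
  ρ[x/w](R) → 6
  (S ⋈[h=d] ρ[x/w](R)) → 4

== RESULT ==
h | u | d | b | x
2 | p | 2 | 7 | r
7 | t | 7 | 8 | p
9 | q | 9 | 1 | t
9 | r | 9 | 1 | t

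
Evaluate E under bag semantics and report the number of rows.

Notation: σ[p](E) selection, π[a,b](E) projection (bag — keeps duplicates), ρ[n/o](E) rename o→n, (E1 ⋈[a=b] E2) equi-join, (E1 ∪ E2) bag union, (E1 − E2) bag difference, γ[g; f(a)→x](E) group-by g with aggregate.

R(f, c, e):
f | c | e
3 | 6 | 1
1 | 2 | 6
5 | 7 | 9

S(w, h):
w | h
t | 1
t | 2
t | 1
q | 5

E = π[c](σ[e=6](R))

Per-node cardinality:
  R → 3
  σ[e=6](R) → 1
  π[c](σ[e=6](R)) → 1

|E| = 1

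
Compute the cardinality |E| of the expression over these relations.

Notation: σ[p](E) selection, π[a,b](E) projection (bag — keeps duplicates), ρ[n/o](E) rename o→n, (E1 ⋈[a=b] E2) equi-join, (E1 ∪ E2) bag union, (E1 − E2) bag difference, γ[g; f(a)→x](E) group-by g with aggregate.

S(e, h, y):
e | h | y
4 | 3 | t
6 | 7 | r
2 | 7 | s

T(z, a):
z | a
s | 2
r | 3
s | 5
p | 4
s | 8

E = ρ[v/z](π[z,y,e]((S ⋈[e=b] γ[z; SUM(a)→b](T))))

Per-node cardinality:
  S → 3
  T → 5
  γ[z; SUM(a)→b](T) → 3
  (S ⋈[e=b] γ[z; SUM(a)→b](T)) → 1
  π[z,y,e]((S ⋈[e=b] γ[z; SUM(a)→b](T))) → 1
  ρ[v/z](π[z,y,e]((S ⋈[e=b] γ[z; SUM(a)→b](T)))) → 1

|E| = 1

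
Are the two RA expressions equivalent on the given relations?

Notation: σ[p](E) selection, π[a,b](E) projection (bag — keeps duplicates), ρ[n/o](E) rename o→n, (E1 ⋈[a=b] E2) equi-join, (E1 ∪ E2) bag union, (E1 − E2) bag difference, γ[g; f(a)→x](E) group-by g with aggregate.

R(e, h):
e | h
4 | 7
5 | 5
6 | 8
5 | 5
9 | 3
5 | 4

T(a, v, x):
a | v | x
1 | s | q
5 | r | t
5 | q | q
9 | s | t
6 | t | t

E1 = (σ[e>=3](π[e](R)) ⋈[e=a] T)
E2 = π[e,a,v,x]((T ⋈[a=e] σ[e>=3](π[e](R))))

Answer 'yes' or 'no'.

E1 stepwise |·|:
  R → 6
  π[e](R) → 6
  σ[e>=3](π[e](R)) → 6
  T → 5
  (σ[e>=3](π[e](R)) ⋈[e=a] T) → 8
E2 stepwise |·|:
  T → 5
  R → 6
  π[e](R) → 6
  σ[e>=3](π[e](R)) → 6
  (T ⋈[a=e] σ[e>=3](π[e](R))) → 8
  π[e,a,v,x]((T ⋈[a=e] σ[e>=3](π[e](R)))) → 8

E1 and E2 produce the same multiset:
e | a | v | x
5 | 5 | q | q
5 | 5 | q | q
5 | 5 | q | q
5 | 5 | r | t
5 | 5 | r | t
5 | 5 | r | t
6 | 6 | t | t
9 | 9 | s | t

yes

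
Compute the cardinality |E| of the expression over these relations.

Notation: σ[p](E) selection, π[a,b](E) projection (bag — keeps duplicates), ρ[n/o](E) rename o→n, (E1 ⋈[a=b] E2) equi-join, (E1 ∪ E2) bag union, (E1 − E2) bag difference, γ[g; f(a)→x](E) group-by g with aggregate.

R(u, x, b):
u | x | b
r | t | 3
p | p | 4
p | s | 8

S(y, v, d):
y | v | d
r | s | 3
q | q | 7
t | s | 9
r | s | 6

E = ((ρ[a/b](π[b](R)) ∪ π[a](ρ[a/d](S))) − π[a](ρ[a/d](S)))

Subexpression sizes:
  R → 3
  π[b](R) → 3
  ρ[a/b](π[b](R)) → 3
  S → 4
  ρ[a/d](S) → 4
  π[a](ρ[a/d](S)) → 4
  (ρ[a/b](π[b](R)) ∪ π[a](ρ[a/d](S))) → 7
  S → 4
  ρ[a/d](S) → 4
  π[a](ρ[a/d](S)) → 4
  ((ρ[a/b](π[b](R)) ∪ π[a](ρ[a/d](S))) − π[a](ρ[a/d](S))) → 3

|E| = 3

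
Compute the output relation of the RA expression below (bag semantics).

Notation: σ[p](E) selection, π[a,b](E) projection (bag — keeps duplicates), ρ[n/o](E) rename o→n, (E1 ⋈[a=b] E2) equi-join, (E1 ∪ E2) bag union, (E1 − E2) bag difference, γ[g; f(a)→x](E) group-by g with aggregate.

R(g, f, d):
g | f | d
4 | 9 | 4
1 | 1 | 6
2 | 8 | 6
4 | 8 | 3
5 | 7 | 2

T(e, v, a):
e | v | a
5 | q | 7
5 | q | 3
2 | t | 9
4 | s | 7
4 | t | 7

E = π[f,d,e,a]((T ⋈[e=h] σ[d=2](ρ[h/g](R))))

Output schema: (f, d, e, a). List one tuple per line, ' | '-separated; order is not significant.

Row counts bottom-up:
  T → 5
  R → 5
  ρ[h/g](R) → 5
  σ[d=2](ρ[h/g](R)) → 1
  (T ⋈[e=h] σ[d=2](ρ[h/g](R))) → 2
  π[f,d,e,a]((T ⋈[e=h] σ[d=2](ρ[h/g](R)))) → 2

== RESULT ==
f | d | e | a
7 | 2 | 5 | 3
7 | 2 | 5 | 7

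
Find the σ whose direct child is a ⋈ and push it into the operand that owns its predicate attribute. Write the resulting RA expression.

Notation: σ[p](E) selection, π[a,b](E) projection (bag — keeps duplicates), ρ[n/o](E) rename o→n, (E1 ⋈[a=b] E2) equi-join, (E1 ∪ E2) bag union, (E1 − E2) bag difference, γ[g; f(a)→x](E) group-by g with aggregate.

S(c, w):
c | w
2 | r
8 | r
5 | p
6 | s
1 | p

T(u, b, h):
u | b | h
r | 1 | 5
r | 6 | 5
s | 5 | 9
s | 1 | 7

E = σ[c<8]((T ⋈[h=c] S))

σ filters on c, owned by the right side.
E' = (T ⋈[h=c] σ[c<8](S))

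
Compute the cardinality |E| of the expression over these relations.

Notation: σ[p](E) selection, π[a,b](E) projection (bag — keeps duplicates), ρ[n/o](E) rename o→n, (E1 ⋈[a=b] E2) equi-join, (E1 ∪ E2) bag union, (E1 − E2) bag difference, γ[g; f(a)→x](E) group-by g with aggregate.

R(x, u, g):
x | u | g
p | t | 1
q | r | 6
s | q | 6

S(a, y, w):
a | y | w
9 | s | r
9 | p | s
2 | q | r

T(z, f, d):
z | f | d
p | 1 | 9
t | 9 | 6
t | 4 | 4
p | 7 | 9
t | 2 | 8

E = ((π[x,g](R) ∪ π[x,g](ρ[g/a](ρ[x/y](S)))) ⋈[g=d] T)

Row counts bottom-up:
  R → 3
  π[x,g](R) → 3
  S → 3
  ρ[x/y](S) → 3
  ρ[g/a](ρ[x/y](S)) → 3
  π[x,g](ρ[g/a](ρ[x/y](S))) → 3
  (π[x,g](R) ∪ π[x,g](ρ[g/a](ρ[x/y](S)))) → 6
  T → 5
  ((π[x,g](R) ∪ π[x,g](ρ[g/a](ρ[x/y](S)))) ⋈[g=d] T) → 6

|E| = 6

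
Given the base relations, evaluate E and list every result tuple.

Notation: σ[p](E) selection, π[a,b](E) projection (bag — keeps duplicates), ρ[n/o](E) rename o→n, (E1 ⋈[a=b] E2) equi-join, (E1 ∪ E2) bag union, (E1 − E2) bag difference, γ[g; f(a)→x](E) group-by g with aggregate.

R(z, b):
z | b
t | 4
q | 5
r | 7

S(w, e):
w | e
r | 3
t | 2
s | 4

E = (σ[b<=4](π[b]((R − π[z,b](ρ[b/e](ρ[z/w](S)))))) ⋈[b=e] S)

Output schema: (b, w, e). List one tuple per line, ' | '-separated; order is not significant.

Stepwise |·|:
  R → 3
  S → 3
  ρ[z/w](S) → 3
  ρ[b/e](ρ[z/w](S)) → 3
  π[z,b](ρ[b/e](ρ[z/w](S))) → 3
  (R − π[z,b](ρ[b/e](ρ[z/w](S)))) → 3
  π[b]((R − π[z,b](ρ[b/e](ρ[z/w](S))))) → 3
  σ[b<=4](π[b]((R − π[z,b](ρ[b/e](ρ[z/w](S)))))) → 1
  S → 3
  (σ[b<=4](π[b]((R − π[z,b](ρ[b/e](ρ[z/w](S)))))) ⋈[b=e] S) → 1

== RESULT ==
b | w | e
4 | s | 4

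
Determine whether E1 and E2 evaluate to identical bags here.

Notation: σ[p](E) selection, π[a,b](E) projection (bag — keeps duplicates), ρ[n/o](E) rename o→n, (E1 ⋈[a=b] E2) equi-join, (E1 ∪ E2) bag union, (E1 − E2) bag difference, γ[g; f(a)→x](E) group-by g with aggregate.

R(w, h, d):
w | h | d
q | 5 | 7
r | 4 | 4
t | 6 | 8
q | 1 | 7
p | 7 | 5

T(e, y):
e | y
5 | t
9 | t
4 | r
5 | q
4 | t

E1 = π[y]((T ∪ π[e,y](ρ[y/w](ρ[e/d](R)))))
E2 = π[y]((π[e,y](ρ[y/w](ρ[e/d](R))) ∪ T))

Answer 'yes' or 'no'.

E1 stepwise |·|:
  T → 5
  R → 5
  ρ[e/d](R) → 5
  ρ[y/w](ρ[e/d](R)) → 5
  π[e,y](ρ[y/w](ρ[e/d](R))) → 5
  (T ∪ π[e,y](ρ[y/w](ρ[e/d](R)))) → 10
  π[y]((T ∪ π[e,y](ρ[y/w](ρ[e/d](R))))) → 10
E2 stepwise |·|:
  R → 5
  ρ[e/d](R) → 5
  ρ[y/w](ρ[e/d](R)) → 5
  π[e,y](ρ[y/w](ρ[e/d](R))) → 5
  T → 5
  (π[e,y](ρ[y/w](ρ[e/d](R))) ∪ T) → 10
  π[y]((π[e,y](ρ[y/w](ρ[e/d](R))) ∪ T)) → 10

E1 and E2 produce the same multiset:
y
p
q
q
q
r
r
t
t
t
t

yes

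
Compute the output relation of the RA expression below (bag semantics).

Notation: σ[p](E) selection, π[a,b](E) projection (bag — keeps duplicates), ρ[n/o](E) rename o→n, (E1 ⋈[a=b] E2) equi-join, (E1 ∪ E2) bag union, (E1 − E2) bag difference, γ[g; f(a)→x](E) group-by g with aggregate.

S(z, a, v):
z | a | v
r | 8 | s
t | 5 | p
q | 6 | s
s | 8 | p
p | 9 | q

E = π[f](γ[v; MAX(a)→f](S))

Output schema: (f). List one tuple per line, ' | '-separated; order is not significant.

Subexpression sizes:
  S → 5
  γ[v; MAX(a)→f](S) → 3
  π[f](γ[v; MAX(a)→f](S)) → 3

== RESULT ==
f
8
8
9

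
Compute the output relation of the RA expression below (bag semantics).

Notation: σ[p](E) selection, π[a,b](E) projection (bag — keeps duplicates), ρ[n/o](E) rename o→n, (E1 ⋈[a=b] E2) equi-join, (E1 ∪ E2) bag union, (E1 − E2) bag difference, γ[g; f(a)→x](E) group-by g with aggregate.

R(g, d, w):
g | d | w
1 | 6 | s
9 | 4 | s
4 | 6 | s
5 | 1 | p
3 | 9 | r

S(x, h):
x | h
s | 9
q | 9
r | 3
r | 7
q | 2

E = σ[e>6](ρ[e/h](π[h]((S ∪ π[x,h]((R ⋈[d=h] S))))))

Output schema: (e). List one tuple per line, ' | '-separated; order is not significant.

Per-node cardinality:
  S → 5
  R → 5
  S → 5
  (R ⋈[d=h] S) → 2
  π[x,h]((R ⋈[d=h] S)) → 2
  (S ∪ π[x,h]((R ⋈[d=h] S))) → 7
  π[h]((S ∪ π[x,h]((R ⋈[d=h] S)))) → 7
  ρ[e/h](π[h]((S ∪ π[x,h]((R ⋈[d=h] S))))) → 7
  σ[e>6](ρ[e/h](π[h]((S ∪ π[x,h]((R ⋈[d=h] S)))))) → 5

== RESULT ==
e
7
9
9
9
9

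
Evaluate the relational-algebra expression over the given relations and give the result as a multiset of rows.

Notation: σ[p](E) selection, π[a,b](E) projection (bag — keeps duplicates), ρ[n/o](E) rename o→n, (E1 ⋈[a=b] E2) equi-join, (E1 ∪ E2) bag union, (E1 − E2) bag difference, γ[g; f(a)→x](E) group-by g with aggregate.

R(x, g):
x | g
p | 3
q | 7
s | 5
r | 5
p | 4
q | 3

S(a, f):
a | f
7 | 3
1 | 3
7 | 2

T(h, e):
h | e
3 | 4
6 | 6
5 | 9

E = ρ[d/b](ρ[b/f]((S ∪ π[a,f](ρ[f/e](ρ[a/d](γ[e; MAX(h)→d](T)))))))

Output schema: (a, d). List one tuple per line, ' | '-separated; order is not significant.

Subexpression sizes:
  S → 3
  T → 3
  γ[e; MAX(h)→d](T) → 3
  ρ[a/d](γ[e; MAX(h)→d](T)) → 3
  ρ[f/e](ρ[a/d](γ[e; MAX(h)→d](T))) → 3
  π[a,f](ρ[f/e](ρ[a/d](γ[e; MAX(h)→d](T)))) → 3
  (S ∪ π[a,f](ρ[f/e](ρ[a/d](γ[e; MAX(h)→d](T))))) → 6
  ρ[b/f]((S ∪ π[a,f](ρ[f/e](ρ[a/d](γ[e; MAX(h)→d](T)))))) → 6
  ρ[d/b](ρ[b/f]((S ∪ π[a,f](ρ[f/e](ρ[a/d](γ[e; MAX(h)→d](T))))))) → 6

== RESULT ==
a | d
1 | 3
3 | 4
5 | 9
6 | 6
7 | 2
7 | 3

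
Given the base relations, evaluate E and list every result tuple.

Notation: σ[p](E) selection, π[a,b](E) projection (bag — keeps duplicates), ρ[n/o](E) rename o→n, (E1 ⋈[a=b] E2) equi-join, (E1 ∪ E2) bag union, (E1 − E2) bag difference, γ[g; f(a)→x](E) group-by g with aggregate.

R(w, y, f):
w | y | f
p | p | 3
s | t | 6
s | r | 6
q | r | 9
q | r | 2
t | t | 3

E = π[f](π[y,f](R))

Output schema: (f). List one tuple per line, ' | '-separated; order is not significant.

Per-node cardinality:
  R → 6
  π[y,f](R) → 6
  π[f](π[y,f](R)) → 6

== RESULT ==
f
2
3
3
6
6
9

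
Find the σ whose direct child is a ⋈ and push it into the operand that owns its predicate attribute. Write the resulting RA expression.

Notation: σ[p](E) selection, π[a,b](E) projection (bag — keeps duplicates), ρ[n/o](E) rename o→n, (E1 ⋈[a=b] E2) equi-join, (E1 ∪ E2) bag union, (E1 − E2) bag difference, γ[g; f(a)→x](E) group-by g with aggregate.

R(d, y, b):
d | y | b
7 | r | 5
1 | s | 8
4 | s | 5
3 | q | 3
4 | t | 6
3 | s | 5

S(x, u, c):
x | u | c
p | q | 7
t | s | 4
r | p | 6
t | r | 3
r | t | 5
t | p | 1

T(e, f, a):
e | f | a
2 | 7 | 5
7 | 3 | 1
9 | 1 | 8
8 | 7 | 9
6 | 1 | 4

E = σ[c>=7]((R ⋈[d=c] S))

σ filters on c, owned by the right side.
E' = (R ⋈[d=c] σ[c>=7](S))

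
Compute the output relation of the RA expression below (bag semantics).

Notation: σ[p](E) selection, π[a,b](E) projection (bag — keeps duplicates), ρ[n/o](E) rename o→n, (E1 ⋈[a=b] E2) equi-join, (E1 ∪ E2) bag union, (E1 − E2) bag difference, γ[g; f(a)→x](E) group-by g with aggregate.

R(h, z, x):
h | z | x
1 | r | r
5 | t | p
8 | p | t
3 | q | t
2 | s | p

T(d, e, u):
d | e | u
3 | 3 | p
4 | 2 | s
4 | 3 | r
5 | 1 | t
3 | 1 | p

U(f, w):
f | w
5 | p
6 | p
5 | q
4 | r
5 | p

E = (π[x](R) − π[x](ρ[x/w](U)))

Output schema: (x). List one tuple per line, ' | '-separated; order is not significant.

Subexpression sizes:
  R → 5
  π[x](R) → 5
  U → 5
  ρ[x/w](U) → 5
  π[x](ρ[x/w](U)) → 5
  (π[x](R) − π[x](ρ[x/w](U))) → 2

== RESULT ==
x
t
t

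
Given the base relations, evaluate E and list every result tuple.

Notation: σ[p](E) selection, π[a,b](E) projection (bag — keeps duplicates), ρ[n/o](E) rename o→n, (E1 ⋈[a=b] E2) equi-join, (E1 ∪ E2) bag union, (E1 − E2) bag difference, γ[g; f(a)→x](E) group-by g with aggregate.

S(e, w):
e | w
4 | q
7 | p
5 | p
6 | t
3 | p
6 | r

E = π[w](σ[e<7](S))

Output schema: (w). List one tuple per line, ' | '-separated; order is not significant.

Row counts bottom-up:
  S → 6
  σ[e<7](S) → 5
  π[w](σ[e<7](S)) → 5

== RESULT ==
w
p
p
q
r
t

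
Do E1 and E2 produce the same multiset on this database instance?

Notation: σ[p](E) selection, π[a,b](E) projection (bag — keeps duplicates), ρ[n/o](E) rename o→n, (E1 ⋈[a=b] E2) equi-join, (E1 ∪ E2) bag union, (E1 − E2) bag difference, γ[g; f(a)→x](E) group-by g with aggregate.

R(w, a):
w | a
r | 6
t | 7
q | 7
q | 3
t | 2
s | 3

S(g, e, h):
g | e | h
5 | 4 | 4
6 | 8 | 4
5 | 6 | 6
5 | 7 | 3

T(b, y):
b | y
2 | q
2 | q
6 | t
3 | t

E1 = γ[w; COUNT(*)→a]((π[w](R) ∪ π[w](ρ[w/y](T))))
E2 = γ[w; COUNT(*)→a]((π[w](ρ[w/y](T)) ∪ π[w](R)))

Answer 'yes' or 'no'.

E1 subexpression sizes:
  R → 6
  π[w](R) → 6
  T → 4
  ρ[w/y](T) → 4
  π[w](ρ[w/y](T)) → 4
  (π[w](R) ∪ π[w](ρ[w/y](T))) → 10
  γ[w; COUNT(*)→a]((π[w](R) ∪ π[w](ρ[w/y](T)))) → 4
E2 subexpression sizes:
  T → 4
  ρ[w/y](T) → 4
  π[w](ρ[w/y](T)) → 4
  R → 6
  π[w](R) → 6
  (π[w](ρ[w/y](T)) ∪ π[w](R)) → 10
  γ[w; COUNT(*)→a]((π[w](ρ[w/y](T)) ∪ π[w](R))) → 4

E1 and E2 produce the same multiset:
w | a
q | 4
r | 1
s | 1
t | 4

yes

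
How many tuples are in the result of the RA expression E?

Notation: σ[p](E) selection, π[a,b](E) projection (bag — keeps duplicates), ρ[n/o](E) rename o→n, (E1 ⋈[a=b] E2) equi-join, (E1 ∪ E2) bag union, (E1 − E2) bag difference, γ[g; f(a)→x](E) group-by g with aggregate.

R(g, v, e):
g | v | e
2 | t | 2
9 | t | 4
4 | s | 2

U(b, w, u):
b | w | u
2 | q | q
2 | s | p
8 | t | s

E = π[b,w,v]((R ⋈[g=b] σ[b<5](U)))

Subexpression sizes:
  R → 3
  U → 3
  σ[b<5](U) → 2
  (R ⋈[g=b] σ[b<5](U)) → 2
  π[b,w,v]((R ⋈[g=b] σ[b<5](U))) → 2

|E| = 2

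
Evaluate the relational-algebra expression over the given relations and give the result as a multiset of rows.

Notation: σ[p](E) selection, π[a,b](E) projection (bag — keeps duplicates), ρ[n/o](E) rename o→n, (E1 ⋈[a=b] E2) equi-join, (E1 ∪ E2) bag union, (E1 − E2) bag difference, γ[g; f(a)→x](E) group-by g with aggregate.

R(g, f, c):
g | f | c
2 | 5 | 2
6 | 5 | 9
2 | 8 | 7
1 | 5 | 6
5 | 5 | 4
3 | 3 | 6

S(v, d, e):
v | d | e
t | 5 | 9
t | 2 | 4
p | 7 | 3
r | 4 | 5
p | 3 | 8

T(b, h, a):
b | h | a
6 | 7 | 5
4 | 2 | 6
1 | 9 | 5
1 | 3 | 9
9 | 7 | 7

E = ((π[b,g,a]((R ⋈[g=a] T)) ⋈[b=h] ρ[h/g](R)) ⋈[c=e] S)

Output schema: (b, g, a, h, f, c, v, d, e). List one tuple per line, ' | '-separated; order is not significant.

Row counts bottom-up:
  R → 6
  T → 5
  (R ⋈[g=a] T) → 3
  π[b,g,a]((R ⋈[g=a] T)) → 3
  R → 6
  ρ[h/g](R) → 6
  (π[b,g,a]((R ⋈[g=a] T)) ⋈[b=h] ρ[h/g](R)) → 2
  S → 5
  ((π[b,g,a]((R ⋈[g=a] T)) ⋈[b=h] ρ[h/g](R)) ⋈[c=e] S) → 1

== RESULT ==
b | g | a | h | f | c | v | d | e
6 | 5 | 5 | 6 | 5 | 9 | t | 5 | 9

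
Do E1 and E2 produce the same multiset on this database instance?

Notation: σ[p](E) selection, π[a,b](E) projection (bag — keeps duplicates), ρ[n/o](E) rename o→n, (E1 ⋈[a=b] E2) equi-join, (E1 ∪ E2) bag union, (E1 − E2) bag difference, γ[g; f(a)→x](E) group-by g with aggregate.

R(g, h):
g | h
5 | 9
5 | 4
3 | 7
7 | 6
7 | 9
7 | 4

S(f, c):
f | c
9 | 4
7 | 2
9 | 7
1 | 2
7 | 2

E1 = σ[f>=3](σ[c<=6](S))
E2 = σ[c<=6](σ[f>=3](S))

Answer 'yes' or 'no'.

E1 per-node cardinality:
  S → 5
  σ[c<=6](S) → 4
  σ[f>=3](σ[c<=6](S)) → 3
E2 per-node cardinality:
  S → 5
  σ[f>=3](S) → 4
  σ[c<=6](σ[f>=3](S)) → 3

E1 and E2 produce the same multiset:
f | c
7 | 2
7 | 2
9 | 4

yes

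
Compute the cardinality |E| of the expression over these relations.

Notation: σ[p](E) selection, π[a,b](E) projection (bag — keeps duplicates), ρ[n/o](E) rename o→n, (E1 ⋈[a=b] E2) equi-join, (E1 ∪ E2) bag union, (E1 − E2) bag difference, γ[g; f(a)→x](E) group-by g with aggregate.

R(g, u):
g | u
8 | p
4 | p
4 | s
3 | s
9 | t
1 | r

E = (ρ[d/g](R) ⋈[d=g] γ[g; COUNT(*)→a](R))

Row counts bottom-up:
  R → 6
  ρ[d/g](R) → 6
  R → 6
  γ[g; COUNT(*)→a](R) → 5
  (ρ[d/g](R) ⋈[d=g] γ[g; COUNT(*)→a](R)) → 6

|E| = 6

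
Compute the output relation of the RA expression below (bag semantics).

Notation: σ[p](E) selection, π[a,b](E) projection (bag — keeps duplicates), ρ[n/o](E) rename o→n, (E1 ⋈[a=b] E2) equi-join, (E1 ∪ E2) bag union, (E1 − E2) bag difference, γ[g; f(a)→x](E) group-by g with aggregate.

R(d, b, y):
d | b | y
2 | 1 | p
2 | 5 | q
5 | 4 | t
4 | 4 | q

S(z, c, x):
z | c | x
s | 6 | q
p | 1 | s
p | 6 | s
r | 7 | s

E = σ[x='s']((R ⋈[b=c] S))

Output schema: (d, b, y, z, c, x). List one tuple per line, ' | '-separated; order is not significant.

Per-node cardinality:
  R → 4
  S → 4
  (R ⋈[b=c] S) → 1
  σ[x='s']((R ⋈[b=c] S)) → 1

== RESULT ==
d | b | y | z | c | x
2 | 1 | p | p | 1 | s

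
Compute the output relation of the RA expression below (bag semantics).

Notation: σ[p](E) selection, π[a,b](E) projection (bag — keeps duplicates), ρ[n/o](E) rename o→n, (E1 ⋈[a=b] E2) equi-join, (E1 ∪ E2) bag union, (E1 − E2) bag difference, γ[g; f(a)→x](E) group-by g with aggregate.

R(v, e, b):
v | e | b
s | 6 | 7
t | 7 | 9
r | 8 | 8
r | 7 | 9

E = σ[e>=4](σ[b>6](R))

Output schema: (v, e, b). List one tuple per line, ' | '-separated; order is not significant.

Subexpression sizes:
  R → 4
  σ[b>6](R) → 4
  σ[e>=4](σ[b>6](R)) → 4

== RESULT ==
v | e | b
r | 7 | 9
r | 8 | 8
s | 6 | 7
t | 7 | 9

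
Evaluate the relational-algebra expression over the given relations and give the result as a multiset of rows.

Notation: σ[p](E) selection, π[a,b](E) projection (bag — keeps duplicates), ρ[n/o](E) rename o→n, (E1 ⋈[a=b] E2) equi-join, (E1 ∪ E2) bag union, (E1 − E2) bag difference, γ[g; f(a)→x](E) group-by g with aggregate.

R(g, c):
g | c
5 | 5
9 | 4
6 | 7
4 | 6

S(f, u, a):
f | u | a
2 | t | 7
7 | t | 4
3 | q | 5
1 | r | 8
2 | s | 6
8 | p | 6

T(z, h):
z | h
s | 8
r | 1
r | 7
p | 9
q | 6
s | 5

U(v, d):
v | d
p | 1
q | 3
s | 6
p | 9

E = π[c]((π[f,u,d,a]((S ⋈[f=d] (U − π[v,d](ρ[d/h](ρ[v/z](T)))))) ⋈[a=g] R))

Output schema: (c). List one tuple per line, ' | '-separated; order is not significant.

Subexpression sizes:
  S → 6
  U → 4
  T → 6
  ρ[v/z](T) → 6
  ρ[d/h](ρ[v/z](T)) → 6
  π[v,d](ρ[d/h](ρ[v/z](T))) → 6
  (U − π[v,d](ρ[d/h](ρ[v/z](T)))) → 3
  (S ⋈[f=d] (U − π[v,d](ρ[d/h](ρ[v/z](T))))) → 2
  π[f,u,d,a]((S ⋈[f=d] (U − π[v,d](ρ[d/h](ρ[v/z](T)))))) → 2
  R → 4
  (π[f,u,d,a]((S ⋈[f=d] (U − π[v,d](ρ[d/h](ρ[v/z](T)))))) ⋈[a=g] R) → 1
  π[c]((π[f,u,d,a]((S ⋈[f=d] (U − π[v,d](ρ[d/h](ρ[v/z](T)))))) ⋈[a=g] R)) → 1

== RESULT ==
c
5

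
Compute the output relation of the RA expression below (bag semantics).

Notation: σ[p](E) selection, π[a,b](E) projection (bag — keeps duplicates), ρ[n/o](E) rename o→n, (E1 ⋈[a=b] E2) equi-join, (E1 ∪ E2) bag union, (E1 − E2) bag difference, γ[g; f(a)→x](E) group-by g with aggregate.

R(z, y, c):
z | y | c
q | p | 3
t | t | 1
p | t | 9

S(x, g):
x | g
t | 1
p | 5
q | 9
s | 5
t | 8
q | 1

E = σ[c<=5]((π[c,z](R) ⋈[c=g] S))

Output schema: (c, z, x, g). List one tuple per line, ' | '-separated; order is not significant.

Row counts bottom-up:
  R → 3
  π[c,z](R) → 3
  S → 6
  (π[c,z](R) ⋈[c=g] S) → 3
  σ[c<=5]((π[c,z](R) ⋈[c=g] S)) → 2

== RESULT ==
c | z | x | g
1 | t | q | 1
1 | t | t | 1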